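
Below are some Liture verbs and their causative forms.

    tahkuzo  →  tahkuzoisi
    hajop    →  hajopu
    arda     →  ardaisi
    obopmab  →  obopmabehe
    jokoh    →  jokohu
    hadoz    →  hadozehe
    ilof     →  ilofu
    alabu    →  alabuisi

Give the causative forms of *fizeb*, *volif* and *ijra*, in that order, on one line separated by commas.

The pattern is voicing of the final sound: -u when the stem ends in a voiceless consonant (*hajop*, *jokoh*, *ilof*); -ehe when the stem ends in a voiced consonant (*obopmab*, *hadoz*); -isi when the stem ends in a vowel (*tahkuzo*, *arda*, *alabu*).
*fizeb* — final sound /b/ (a voiced consonant) → -ehe → *fizebehe*.
*volif* — final sound /f/ (a voiceless consonant) → -u → *volifu*.
Since the final sound of *ijra* is /a/ (a vowel), it takes -isi, giving *ijraisi*.

fizebehe, volifu, ijraisi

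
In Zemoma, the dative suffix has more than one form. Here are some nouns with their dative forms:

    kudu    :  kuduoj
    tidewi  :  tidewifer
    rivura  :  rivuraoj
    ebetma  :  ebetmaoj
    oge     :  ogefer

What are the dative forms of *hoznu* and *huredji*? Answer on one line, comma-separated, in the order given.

hoznuoj, huredjifer

The pattern is front/back vowel harmony: -fer when the last vowel of the stem is a front vowel (*tidewi*, *oge*); -oj when the last vowel of the stem is a back vowel (*kudu*, *rivura*, *ebetma*).
Since the last vowel of *hoznu* is /u/ (a back vowel), it takes -oj, giving *hoznuoj*.
The last vowel of *huredji* is /i/, which is a front vowel, so the suffix is -fer, giving *huredjifer*.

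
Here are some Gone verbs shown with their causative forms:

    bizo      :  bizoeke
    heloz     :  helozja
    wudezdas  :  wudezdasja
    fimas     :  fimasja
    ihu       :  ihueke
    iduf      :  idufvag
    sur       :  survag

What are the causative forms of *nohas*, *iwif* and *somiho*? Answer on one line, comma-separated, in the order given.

nohasja, iwifvag, somihoeke

The suffix is conditioned by the final sound: -ja when the stem ends in a sibilant (*heloz*, *wudezdas*, *fimas*); -vag when the stem ends in a non-sibilant consonant (*iduf*, *sur*); -eke when the stem ends in a vowel (*bizo*, *ihu*).
Since the final sound of *nohas* is /s/ (a sibilant), it takes -ja, giving *nohasja*.
The final sound of *iwif* is /f/, which is a non-sibilant consonant, so the suffix is -vag, giving *iwifvag*.
*somiho*: final sound = /o/, a vowel → -eke → *somihoeke*.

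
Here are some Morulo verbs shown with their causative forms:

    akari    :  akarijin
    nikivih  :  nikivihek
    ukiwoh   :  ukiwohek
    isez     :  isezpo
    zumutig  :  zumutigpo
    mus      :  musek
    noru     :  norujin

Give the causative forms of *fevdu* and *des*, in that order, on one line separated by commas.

fevdujin, desek

Looking at the final sound of each stem: -ek when the stem ends in a voiceless consonant (*nikivih*, *ukiwoh*, *mus*); -po when the stem ends in a voiced consonant (*isez*, *zumutig*); -jin when the stem ends in a vowel (*akari*, *noru*).
Since the final sound of *fevdu* is /u/ (a vowel), it takes -jin, giving *fevdujin*.
Since the final sound of *des* is /s/ (a voiceless consonant), it takes -ek, giving *desek*.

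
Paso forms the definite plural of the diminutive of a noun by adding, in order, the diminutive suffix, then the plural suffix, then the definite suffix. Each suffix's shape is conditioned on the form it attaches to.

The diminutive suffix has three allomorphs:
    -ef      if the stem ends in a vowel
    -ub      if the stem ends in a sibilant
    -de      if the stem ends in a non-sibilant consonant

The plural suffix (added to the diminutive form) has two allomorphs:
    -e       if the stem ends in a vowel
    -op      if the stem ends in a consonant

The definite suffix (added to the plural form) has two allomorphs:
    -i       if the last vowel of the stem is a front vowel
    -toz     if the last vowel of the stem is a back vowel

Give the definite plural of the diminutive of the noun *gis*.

The final sound of *gis* is /s/, which is a sibilant, so the diminutive suffix is -ub, giving *gisub*.
The final sound of the diminutive form *gisub* is /b/, which is a consonant, so the plural suffix is -op, giving *gisubop*.
The last vowel of the plural form *gisubop* is /o/, which is a back vowel, so the definite suffix is -toz, giving *gisuboptoz*.

gisuboptoz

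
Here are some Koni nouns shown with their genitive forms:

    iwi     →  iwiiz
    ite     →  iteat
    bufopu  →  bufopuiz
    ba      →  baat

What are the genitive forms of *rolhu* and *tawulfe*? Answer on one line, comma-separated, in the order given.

The suffix is conditioned by the last vowel: -iz when the last vowel of the stem is a high vowel (*iwi*, *bufopu*); -at when the last vowel of the stem is a non-high vowel (*ite*, *ba*).
*rolhu* — last vowel /u/ (a high vowel) → -iz → *rolhuiz*.
The last vowel of *tawulfe* is /e/, which is a non-high vowel, so the suffix is -at, giving *tawulfeat*.

rolhuiz, tawulfeat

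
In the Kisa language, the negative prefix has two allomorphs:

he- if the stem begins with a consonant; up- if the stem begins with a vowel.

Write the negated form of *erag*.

*erag* — first sound /e/ (a vowel) → up- → *uperag*.

uperag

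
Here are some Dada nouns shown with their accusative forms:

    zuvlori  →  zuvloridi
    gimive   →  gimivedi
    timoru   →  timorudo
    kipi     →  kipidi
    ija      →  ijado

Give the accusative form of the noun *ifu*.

The suffix is conditioned by the last vowel: -di when the last vowel of the stem is a front vowel (*zuvlori*, *gimive*, *kipi*); -do when the last vowel of the stem is a back vowel (*timoru*, *ija*).
The last vowel of *ifu* is /u/, which is a back vowel, so the suffix is -do, giving *ifudo*.

ifudo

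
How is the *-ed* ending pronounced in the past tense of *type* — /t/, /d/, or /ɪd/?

/t/

The stem *type* ends in a voiceless consonant other than /t/.
The -ed suffix is realized as /ɪd/ after /t, d/; as /t/ after other voiceless consonants; and as /d/ after other voiced sounds.
So -ed on *type* is pronounced /t/.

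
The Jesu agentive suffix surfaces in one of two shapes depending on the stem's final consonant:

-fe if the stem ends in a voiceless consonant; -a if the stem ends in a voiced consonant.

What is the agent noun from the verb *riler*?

*riler* — final consonant /r/ (voiced) → -a → *rilera*.

rilera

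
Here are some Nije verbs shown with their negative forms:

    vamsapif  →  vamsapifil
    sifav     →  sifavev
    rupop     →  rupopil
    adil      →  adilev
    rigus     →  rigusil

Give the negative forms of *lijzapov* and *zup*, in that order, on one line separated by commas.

lijzapovev, zupil

The alternation tracks the final consonant of the stem — -il when the stem ends in a voiceless consonant (*vamsapif*, *rupop*, *rigus*); -ev when the stem ends in a voiced consonant (*sifav*, *adil*).
The final consonant of *lijzapov* is /v/, which is voiced, so the suffix is -ev, giving *lijzapovev*.
*zup*: final consonant = /p/, voiceless → -il → *zupil*.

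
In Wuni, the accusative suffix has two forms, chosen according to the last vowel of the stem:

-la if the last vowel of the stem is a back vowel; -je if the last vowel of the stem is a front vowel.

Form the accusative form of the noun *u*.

*u* — last vowel /u/ (a back vowel) → -la → *ula*.

ula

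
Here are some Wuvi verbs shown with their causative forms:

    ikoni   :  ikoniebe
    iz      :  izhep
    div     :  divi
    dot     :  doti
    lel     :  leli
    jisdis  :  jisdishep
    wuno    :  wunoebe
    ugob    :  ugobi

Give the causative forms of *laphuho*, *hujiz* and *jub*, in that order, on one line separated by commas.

The suffix is conditioned by the final sound: -hep when the stem ends in a sibilant (*iz*, *jisdis*); -i when the stem ends in a non-sibilant consonant (*div*, *dot*, *lel*, *ugob*); -ebe when the stem ends in a vowel (*ikoni*, *wuno*).
*laphuho* — final sound /o/ (a vowel) → -ebe → *laphuhoebe*.
*hujiz*: final sound = /z/, a sibilant → -hep → *hujizhep*.
Since the final sound of *jub* is /b/ (a non-sibilant consonant), it takes -i, giving *jubi*.

laphuhoebe, hujizhep, jubi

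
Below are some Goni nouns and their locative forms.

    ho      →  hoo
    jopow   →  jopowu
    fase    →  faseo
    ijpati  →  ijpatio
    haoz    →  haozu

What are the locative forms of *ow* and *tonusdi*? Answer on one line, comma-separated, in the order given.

The suffix is conditioned by the final sound: -u when the stem ends in a consonant (*jopow*, *haoz*); -o when the stem ends in a vowel (*ho*, *fase*, *ijpati*).
*ow* — final sound /w/ (a consonant) → -u → *owu*.
*tonusdi*: final sound = /i/, a vowel → -o → *tonusdio*.

owu, tonusdio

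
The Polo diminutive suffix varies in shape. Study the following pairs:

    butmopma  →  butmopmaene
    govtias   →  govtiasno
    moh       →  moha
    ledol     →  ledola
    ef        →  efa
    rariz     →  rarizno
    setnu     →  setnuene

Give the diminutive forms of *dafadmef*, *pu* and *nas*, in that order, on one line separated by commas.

dafadmefa, puene, nasno

The pattern is sibilance of the final sound: -no when the stem ends in a sibilant (*govtias*, *rariz*); -a when the stem ends in a non-sibilant consonant (*moh*, *ledol*, *ef*); -ene when the stem ends in a vowel (*butmopma*, *setnu*).
*dafadmef*: final sound = /f/, a non-sibilant consonant → -a → *dafadmefa*.
The final sound of *pu* is /u/, which is a vowel, so the suffix is -ene, giving *puene*.
Since the final sound of *nas* is /s/ (a sibilant), it takes -no, giving *nasno*.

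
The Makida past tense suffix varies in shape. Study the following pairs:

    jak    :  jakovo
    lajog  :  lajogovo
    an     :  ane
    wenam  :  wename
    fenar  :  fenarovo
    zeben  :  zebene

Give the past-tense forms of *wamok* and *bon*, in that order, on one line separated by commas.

The suffix is conditioned by the final consonant: -e when the stem ends in a nasal (*an*, *wenam*, *zeben*); -ovo when the stem ends in a non-nasal consonant (*jak*, *lajog*, *fenar*).
Since the final consonant of *wamok* is /k/ (non-nasal), it takes -ovo, giving *wamokovo*.
Since the final consonant of *bon* is /n/ (a nasal), it takes -e, giving *bone*.

wamokovo, bone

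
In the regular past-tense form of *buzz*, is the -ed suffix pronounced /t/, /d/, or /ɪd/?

/d/

The stem *buzz* ends in a voiced sound other than /d/.
The -ed suffix is realized as /ɪd/ after /t, d/; as /t/ after other voiceless consonants; and as /d/ after other voiced sounds.
So -ed on *buzz* is pronounced /d/.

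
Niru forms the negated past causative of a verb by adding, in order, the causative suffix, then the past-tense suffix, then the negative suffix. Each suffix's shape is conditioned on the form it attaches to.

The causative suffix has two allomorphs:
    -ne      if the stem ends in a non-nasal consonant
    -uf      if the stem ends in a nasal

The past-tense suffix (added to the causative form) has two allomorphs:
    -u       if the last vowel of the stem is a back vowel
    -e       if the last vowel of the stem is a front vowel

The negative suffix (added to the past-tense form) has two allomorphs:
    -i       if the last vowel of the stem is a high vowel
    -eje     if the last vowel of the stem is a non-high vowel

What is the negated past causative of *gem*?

*gem* — final consonant /m/ (a nasal) → -uf → *gemuf*.
The last vowel of the causative form *gemuf* is /u/, which is a back vowel, so the past-tense suffix is -u, giving *gemufu*.
Since the last vowel of the past-tense form *gemufu* is /u/ (a high vowel), it takes -i, giving *gemufui*.

gemufui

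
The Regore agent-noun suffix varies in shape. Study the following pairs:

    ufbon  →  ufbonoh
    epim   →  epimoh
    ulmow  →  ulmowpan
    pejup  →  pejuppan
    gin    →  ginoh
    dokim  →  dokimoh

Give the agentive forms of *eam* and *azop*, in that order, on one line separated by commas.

The pattern is nasality of the final consonant: -oh when the stem ends in a nasal (*ufbon*, *epim*, *gin*, *dokim*); -pan when the stem ends in a non-nasal consonant (*ulmow*, *pejup*).
Since the final consonant of *eam* is /m/ (a nasal), it takes -oh, giving *eamoh*.
*azop*: final consonant = /p/, non-nasal → -pan → *azoppan*.

eamoh, azoppan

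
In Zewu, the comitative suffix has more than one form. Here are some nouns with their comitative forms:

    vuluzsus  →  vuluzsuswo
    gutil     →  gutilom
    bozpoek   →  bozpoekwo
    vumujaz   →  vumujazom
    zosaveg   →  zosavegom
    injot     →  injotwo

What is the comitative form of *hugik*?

hugikwo

Looking at the final consonant of each stem: -wo when the stem ends in a voiceless consonant (*vuluzsus*, *bozpoek*, *injot*); -om when the stem ends in a voiced consonant (*gutil*, *vumujaz*, *zosaveg*).
Since the final consonant of *hugik* is /k/ (voiceless), it takes -wo, giving *hugikwo*.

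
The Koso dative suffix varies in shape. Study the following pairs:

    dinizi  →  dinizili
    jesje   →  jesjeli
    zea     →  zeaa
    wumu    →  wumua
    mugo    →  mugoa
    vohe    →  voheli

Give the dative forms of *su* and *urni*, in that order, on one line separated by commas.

sua, urnili

The suffix is conditioned by the last vowel: -li when the last vowel of the stem is a front vowel (*dinizi*, *jesje*, *vohe*); -a when the last vowel of the stem is a back vowel (*zea*, *wumu*, *mugo*).
The last vowel of *su* is /u/, which is a back vowel, so the suffix is -a, giving *sua*.
The last vowel of *urni* is /i/, which is a front vowel, so the suffix is -li, giving *urnili*.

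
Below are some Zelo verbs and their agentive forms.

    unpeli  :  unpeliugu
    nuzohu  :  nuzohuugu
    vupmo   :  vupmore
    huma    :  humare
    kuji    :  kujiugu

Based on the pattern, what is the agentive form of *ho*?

Looking at the last vowel of each stem: -ugu when the last vowel of the stem is a high vowel (*unpeli*, *nuzohu*, *kuji*); -re when the last vowel of the stem is a non-high vowel (*vupmo*, *huma*).
*ho*: last vowel = /o/, a non-high vowel → -re → *hore*.

hore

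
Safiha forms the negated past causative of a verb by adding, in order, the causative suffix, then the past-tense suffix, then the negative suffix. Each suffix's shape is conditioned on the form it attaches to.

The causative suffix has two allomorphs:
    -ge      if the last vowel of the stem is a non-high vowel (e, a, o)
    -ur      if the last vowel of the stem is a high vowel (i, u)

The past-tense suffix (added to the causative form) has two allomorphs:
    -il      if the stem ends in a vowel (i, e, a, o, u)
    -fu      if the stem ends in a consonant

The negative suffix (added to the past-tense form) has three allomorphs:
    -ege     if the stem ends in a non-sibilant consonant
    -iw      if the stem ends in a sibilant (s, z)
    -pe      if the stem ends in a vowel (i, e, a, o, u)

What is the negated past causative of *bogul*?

*bogul* — last vowel /u/ (a high vowel) → -ur → *bogulur*.
Since the final sound of the causative form *bogulur* is /r/ (a consonant), it takes -fu, giving *bogulurfu*.
The past-tense form *bogulurfu* — final sound /u/ (a vowel) → -pe → *bogulurfupe*.

bogulurfupe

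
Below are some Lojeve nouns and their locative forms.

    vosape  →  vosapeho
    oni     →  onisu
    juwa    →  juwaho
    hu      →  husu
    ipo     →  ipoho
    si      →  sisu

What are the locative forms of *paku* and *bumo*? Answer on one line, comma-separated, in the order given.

Looking at the last vowel of each stem: -su when the last vowel of the stem is a high vowel (*oni*, *hu*, *si*); -ho when the last vowel of the stem is a non-high vowel (*vosape*, *juwa*, *ipo*).
*paku* — last vowel /u/ (a high vowel) → -su → *pakusu*.
The last vowel of *bumo* is /o/, which is a non-high vowel, so the suffix is -ho, giving *bumoho*.

pakusu, bumoho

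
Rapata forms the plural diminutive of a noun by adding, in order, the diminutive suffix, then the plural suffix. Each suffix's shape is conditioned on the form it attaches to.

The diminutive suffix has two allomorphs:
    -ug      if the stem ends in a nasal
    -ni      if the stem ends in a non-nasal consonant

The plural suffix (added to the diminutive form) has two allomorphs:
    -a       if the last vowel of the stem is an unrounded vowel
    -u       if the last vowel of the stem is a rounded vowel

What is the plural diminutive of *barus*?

*barus*: final consonant = /s/, non-nasal → -ni → *barusni*.
The diminutive form *barusni* — last vowel /i/ (an unrounded vowel) → -a → *barusnia*.

barusnia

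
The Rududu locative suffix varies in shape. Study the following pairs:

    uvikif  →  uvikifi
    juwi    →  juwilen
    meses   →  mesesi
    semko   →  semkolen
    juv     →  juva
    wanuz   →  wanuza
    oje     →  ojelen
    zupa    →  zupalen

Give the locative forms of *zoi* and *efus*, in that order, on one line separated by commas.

The alternation tracks the final sound of the stem — -i when the stem ends in a voiceless consonant (*uvikif*, *meses*); -a when the stem ends in a voiced consonant (*juv*, *wanuz*); -len when the stem ends in a vowel (*juwi*, *semko*, *oje*, *zupa*).
The final sound of *zoi* is /i/, which is a vowel, so the suffix is -len, giving *zoilen*.
The final sound of *efus* is /s/, which is a voiceless consonant, so the suffix is -i, giving *efusi*.

zoilen, efusi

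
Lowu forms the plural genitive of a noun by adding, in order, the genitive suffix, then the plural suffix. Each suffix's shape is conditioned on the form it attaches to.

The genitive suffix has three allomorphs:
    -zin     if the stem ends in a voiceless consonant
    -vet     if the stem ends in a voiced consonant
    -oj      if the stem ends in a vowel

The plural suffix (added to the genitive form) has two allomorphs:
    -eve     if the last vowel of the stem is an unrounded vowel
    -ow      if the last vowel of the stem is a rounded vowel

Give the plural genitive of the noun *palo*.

*palo* — final sound /o/ (a vowel) → -oj → *palooj*.
The last vowel of the genitive form *palooj* is /o/, which is a rounded vowel, so the plural suffix is -ow, giving *paloojow*.

paloojow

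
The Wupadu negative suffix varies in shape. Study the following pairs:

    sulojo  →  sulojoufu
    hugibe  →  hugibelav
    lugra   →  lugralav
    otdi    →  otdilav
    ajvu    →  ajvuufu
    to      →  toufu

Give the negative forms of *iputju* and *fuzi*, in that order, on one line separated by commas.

The suffix is conditioned by the last vowel: -ufu when the last vowel of the stem is a rounded vowel (*sulojo*, *ajvu*, *to*); -lav when the last vowel of the stem is an unrounded vowel (*hugibe*, *lugra*, *otdi*).
The last vowel of *iputju* is /u/, which is a rounded vowel, so the suffix is -ufu, giving *iputjuufu*.
*fuzi*: last vowel = /i/, an unrounded vowel → -lav → *fuzilav*.

iputjuufu, fuzilav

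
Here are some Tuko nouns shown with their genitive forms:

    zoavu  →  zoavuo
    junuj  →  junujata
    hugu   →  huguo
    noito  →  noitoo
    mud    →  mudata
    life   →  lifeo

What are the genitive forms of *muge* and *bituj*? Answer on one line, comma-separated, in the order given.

The alternation tracks the final sound of the stem — -ata when the stem ends in a consonant (*junuj*, *mud*); -o when the stem ends in a vowel (*zoavu*, *hugu*, *noito*, *life*).
*muge* — final sound /e/ (a vowel) → -o → *mugeo*.
Since the final sound of *bituj* is /j/ (a consonant), it takes -ata, giving *bitujata*.

mugeo, bitujata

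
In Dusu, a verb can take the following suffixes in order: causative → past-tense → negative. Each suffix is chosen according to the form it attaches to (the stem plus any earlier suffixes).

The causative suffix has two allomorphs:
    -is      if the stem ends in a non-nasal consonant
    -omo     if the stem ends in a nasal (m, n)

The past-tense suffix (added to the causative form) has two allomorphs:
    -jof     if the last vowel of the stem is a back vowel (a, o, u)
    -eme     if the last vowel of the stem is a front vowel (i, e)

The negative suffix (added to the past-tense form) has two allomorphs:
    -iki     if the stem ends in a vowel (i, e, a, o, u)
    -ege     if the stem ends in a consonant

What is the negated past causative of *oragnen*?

oragnenomojofege

*oragnen* — final consonant /n/ (a nasal) → -omo → *oragnenomo*.
Since the last vowel of the causative form *oragnenomo* is /o/ (a back vowel), it takes -jof, giving *oragnenomojof*.
The past-tense form *oragnenomojof*: final sound = /f/, a consonant → -ege → *oragnenomojofege*.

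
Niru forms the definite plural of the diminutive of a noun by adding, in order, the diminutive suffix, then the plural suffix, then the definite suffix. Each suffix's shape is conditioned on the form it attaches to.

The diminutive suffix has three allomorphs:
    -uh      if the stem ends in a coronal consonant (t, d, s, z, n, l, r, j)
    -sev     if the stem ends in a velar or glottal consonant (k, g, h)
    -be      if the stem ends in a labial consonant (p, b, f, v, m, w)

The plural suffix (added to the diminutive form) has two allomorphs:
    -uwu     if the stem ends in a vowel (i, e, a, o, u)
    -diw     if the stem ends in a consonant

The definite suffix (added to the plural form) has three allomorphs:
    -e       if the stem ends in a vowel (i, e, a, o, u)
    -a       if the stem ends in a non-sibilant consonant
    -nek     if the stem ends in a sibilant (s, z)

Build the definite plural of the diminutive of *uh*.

The final consonant of *uh* is /h/, which is velar/glottal, so the diminutive suffix is -sev, giving *uhsev*.
The final sound of the diminutive form *uhsev* is /v/, which is a consonant, so the plural suffix is -diw, giving *uhsevdiw*.
Since the final sound of the plural form *uhsevdiw* is /w/ (a non-sibilant consonant), it takes -a, giving *uhsevdiwa*.

uhsevdiwa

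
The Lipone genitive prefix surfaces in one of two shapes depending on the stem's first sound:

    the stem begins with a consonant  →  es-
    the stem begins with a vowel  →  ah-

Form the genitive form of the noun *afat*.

ahafat

*afat*: first sound = /a/, a vowel → ah- → *ahafat*.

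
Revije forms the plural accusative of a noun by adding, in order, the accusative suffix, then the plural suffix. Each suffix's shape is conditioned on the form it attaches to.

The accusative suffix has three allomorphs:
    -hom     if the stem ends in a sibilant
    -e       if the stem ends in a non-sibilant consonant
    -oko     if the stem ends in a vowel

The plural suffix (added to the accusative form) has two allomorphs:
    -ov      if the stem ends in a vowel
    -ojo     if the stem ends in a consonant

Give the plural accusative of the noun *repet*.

repeteov

*repet* — final sound /t/ (a non-sibilant consonant) → -e → *repete*.
Since the final sound of the accusative form *repete* is /e/ (a vowel), it takes -ov, giving *repeteov*.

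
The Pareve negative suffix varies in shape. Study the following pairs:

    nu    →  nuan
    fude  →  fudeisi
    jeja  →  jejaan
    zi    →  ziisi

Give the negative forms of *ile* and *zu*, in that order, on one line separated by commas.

The suffix is conditioned by the last vowel: -isi when the last vowel of the stem is a front vowel (*fude*, *zi*); -an when the last vowel of the stem is a back vowel (*nu*, *jeja*).
*ile* — last vowel /e/ (a front vowel) → -isi → *ileisi*.
*zu* — last vowel /u/ (a back vowel) → -an → *zuan*.

ileisi, zuan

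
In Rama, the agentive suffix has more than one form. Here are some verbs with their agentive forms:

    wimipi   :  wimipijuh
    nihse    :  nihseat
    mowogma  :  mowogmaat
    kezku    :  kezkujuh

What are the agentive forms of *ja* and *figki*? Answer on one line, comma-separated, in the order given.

The alternation tracks the last vowel of the stem — -juh when the last vowel of the stem is a high vowel (*wimipi*, *kezku*); -at when the last vowel of the stem is a non-high vowel (*nihse*, *mowogma*).
*ja*: last vowel = /a/, a non-high vowel → -at → *jaat*.
The last vowel of *figki* is /i/, which is a high vowel, so the suffix is -juh, giving *figkijuh*.

jaat, figkijuh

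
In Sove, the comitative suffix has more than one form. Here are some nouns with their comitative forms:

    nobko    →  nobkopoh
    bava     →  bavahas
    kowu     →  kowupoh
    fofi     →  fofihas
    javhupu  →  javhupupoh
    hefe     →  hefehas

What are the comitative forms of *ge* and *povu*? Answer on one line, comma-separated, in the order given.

gehas, povupoh

The pattern is rounding harmony: -poh when the last vowel of the stem is a rounded vowel (*nobko*, *kowu*, *javhupu*); -has when the last vowel of the stem is an unrounded vowel (*bava*, *fofi*, *hefe*).
Since the last vowel of *ge* is /e/ (an unrounded vowel), it takes -has, giving *gehas*.
The last vowel of *povu* is /u/, which is a rounded vowel, so the suffix is -poh, giving *povupoh*.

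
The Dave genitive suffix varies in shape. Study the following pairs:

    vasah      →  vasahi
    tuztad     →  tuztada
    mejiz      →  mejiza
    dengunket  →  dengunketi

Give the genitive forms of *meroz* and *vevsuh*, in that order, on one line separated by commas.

meroza, vevsuhi

Looking at the final consonant of each stem: -i when the stem ends in a voiceless consonant (*vasah*, *dengunket*); -a when the stem ends in a voiced consonant (*tuztad*, *mejiz*).
The final consonant of *meroz* is /z/, which is voiced, so the suffix is -a, giving *meroza*.
Since the final consonant of *vevsuh* is /h/ (voiceless), it takes -i, giving *vevsuhi*.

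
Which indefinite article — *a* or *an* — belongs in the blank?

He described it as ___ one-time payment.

a

The indefinite article is chosen by the initial *sound* of the following word, not its spelling.
*one-time* begins with the sound /wʌ/ (*one* pronounced /wʌn/) — a consonant sound.
So the article is *a*: He described it as a one-time payment.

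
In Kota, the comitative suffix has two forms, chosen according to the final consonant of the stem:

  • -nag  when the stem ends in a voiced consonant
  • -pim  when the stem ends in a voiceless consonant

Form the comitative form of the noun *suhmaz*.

Since the final consonant of *suhmaz* is /z/ (voiced), it takes -nag, giving *suhmaznag*.

suhmaznag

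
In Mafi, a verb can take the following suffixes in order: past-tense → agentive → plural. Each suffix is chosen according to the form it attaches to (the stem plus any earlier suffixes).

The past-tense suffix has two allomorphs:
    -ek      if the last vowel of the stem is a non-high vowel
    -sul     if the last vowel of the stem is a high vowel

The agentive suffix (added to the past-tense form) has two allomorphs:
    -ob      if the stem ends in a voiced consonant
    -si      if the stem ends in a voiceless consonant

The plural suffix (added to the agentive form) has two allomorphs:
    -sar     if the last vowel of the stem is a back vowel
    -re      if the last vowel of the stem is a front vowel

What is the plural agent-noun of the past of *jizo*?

Since the last vowel of *jizo* is /o/ (a non-high vowel), it takes -ek, giving *jizoek*.
Since the final consonant of the past-tense form *jizoek* is /k/ (voiceless), it takes -si, giving *jizoeksi*.
Since the last vowel of the agentive form *jizoeksi* is /i/ (a front vowel), it takes -re, giving *jizoeksire*.

jizoeksire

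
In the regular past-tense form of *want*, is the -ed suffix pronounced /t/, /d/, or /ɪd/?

/ɪd/

The stem *want* ends in /t/ or /d/.
The -ed suffix is realized as /ɪd/ after /t, d/; as /t/ after other voiceless consonants; and as /d/ after other voiced sounds.
So -ed on *want* is pronounced /ɪd/.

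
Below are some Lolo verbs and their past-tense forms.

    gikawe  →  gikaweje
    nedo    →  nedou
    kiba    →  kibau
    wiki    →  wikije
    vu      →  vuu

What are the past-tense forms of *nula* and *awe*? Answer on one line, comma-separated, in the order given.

The alternation tracks the last vowel of the stem — -je when the last vowel of the stem is a front vowel (*gikawe*, *wiki*); -u when the last vowel of the stem is a back vowel (*nedo*, *kiba*, *vu*).
The last vowel of *nula* is /a/, which is a back vowel, so the suffix is -u, giving *nulau*.
Since the last vowel of *awe* is /e/ (a front vowel), it takes -je, giving *aweje*.

nulau, aweje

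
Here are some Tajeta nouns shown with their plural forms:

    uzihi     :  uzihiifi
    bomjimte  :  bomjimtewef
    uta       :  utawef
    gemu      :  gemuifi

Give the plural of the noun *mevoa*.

mevoawef

The alternation tracks the last vowel of the stem — -ifi when the last vowel of the stem is a high vowel (*uzihi*, *gemu*); -wef when the last vowel of the stem is a non-high vowel (*bomjimte*, *uta*).
*mevoa* — last vowel /a/ (a non-high vowel) → -wef → *mevoawef*.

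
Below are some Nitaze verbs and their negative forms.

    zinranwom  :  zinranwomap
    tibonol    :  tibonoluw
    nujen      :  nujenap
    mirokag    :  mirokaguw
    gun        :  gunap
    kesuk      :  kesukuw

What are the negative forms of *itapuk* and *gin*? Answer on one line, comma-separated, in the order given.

The pattern is nasality of the final consonant: -ap when the stem ends in a nasal (*zinranwom*, *nujen*, *gun*); -uw when the stem ends in a non-nasal consonant (*tibonol*, *mirokag*, *kesuk*).
Since the final consonant of *itapuk* is /k/ (non-nasal), it takes -uw, giving *itapukuw*.
*gin*: final consonant = /n/, a nasal → -ap → *ginap*.

itapukuw, ginap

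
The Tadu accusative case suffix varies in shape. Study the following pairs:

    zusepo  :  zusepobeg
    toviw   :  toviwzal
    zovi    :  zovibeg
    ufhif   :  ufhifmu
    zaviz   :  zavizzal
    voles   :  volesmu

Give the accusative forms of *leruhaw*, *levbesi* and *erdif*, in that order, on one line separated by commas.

leruhawzal, levbesibeg, erdifmu

The pattern is voicing of the final sound: -mu when the stem ends in a voiceless consonant (*ufhif*, *voles*); -zal when the stem ends in a voiced consonant (*toviw*, *zaviz*); -beg when the stem ends in a vowel (*zusepo*, *zovi*).
*leruhaw* — final sound /w/ (a voiced consonant) → -zal → *leruhawzal*.
The final sound of *levbesi* is /i/, which is a vowel, so the suffix is -beg, giving *levbesibeg*.
The final sound of *erdif* is /f/, which is a voiceless consonant, so the suffix is -mu, giving *erdifmu*.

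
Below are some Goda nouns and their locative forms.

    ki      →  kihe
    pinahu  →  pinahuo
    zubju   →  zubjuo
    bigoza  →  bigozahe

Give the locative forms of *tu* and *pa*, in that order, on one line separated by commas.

The alternation tracks the last vowel of the stem — -o when the last vowel of the stem is a rounded vowel (*pinahu*, *zubju*); -he when the last vowel of the stem is an unrounded vowel (*ki*, *bigoza*).
The last vowel of *tu* is /u/, which is a rounded vowel, so the suffix is -o, giving *tuo*.
*pa*: last vowel = /a/, an unrounded vowel → -he → *pahe*.

tuo, pahe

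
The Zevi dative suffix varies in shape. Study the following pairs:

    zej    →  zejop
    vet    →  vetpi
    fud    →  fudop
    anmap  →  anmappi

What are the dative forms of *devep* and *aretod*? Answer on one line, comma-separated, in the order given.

The suffix is conditioned by the final consonant: -pi when the stem ends in a voiceless consonant (*vet*, *anmap*); -op when the stem ends in a voiced consonant (*zej*, *fud*).
The final consonant of *devep* is /p/, which is voiceless, so the suffix is -pi, giving *deveppi*.
*aretod* — final consonant /d/ (voiced) → -op → *aretodop*.

deveppi, aretodop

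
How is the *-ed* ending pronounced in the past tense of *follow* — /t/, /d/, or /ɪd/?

/d/

The stem *follow* ends in a voiced sound other than /d/.
The -ed suffix is realized as /ɪd/ after /t, d/; as /t/ after other voiceless consonants; and as /d/ after other voiced sounds.
So -ed on *follow* is pronounced /d/.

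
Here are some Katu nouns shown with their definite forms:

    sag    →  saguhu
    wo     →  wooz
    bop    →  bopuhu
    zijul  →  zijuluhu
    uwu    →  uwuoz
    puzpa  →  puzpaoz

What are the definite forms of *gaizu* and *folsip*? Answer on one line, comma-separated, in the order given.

gaizuoz, folsipuhu

Looking at the final sound of each stem: -uhu when the stem ends in a consonant (*sag*, *bop*, *zijul*); -oz when the stem ends in a vowel (*wo*, *uwu*, *puzpa*).
*gaizu* — final sound /u/ (a vowel) → -oz → *gaizuoz*.
*folsip*: final sound = /p/, a consonant → -uhu → *folsipuhu*.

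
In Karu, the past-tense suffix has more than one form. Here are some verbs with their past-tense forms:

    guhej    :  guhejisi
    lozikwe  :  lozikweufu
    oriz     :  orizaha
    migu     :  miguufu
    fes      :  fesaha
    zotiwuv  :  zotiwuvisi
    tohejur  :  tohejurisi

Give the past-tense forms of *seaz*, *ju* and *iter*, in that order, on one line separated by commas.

Looking at the final sound of each stem: -aha when the stem ends in a sibilant (*oriz*, *fes*); -isi when the stem ends in a non-sibilant consonant (*guhej*, *zotiwuv*, *tohejur*); -ufu when the stem ends in a vowel (*lozikwe*, *migu*).
*seaz*: final sound = /z/, a sibilant → -aha → *seazaha*.
*ju*: final sound = /u/, a vowel → -ufu → *juufu*.
*iter* — final sound /r/ (a non-sibilant consonant) → -isi → *iterisi*.

seazaha, juufu, iterisi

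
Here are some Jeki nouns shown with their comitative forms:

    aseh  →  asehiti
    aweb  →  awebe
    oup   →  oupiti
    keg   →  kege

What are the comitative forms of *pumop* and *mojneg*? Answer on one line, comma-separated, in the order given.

pumopiti, mojnege

Looking at the final consonant of each stem: -iti when the stem ends in a voiceless consonant (*aseh*, *oup*); -e when the stem ends in a voiced consonant (*aweb*, *keg*).
*pumop* — final consonant /p/ (voiceless) → -iti → *pumopiti*.
*mojneg* — final consonant /g/ (voiced) → -e → *mojnege*.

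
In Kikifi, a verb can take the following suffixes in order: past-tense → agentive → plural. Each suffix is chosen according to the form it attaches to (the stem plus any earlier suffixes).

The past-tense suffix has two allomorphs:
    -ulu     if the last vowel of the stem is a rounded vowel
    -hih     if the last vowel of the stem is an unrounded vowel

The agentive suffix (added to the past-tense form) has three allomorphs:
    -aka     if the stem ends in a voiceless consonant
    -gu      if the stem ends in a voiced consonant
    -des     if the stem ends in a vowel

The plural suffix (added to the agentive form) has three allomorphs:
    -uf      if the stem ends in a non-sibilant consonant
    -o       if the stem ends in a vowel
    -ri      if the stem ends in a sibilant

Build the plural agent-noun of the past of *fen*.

fenhihakao

Since the last vowel of *fen* is /e/ (an unrounded vowel), it takes -hih, giving *fenhih*.
Since the final sound of the past-tense form *fenhih* is /h/ (a voiceless consonant), it takes -aka, giving *fenhihaka*.
The final sound of the agentive form *fenhihaka* is /a/, which is a vowel, so the plural suffix is -o, giving *fenhihakao*.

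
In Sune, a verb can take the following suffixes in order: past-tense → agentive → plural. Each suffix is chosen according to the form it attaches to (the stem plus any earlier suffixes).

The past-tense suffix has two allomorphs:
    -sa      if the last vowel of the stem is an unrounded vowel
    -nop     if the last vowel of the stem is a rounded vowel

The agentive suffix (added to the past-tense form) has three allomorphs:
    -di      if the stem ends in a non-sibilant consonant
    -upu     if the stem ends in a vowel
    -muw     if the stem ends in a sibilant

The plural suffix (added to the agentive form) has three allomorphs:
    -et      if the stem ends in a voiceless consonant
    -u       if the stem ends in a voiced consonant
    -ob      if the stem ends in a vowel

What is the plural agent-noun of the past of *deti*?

detisaupuob

*deti* — last vowel /i/ (an unrounded vowel) → -sa → *detisa*.
The past-tense form *detisa*: final sound = /a/, a vowel → -upu → *detisaupu*.
The agentive form *detisaupu*: final sound = /u/, a vowel → -ob → *detisaupuob*.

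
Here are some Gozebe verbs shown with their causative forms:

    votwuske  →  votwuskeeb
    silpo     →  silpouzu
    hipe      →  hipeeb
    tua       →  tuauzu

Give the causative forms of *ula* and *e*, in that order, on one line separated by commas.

The pattern is front/back vowel harmony: -eb when the last vowel of the stem is a front vowel (*votwuske*, *hipe*); -uzu when the last vowel of the stem is a back vowel (*silpo*, *tua*).
*ula*: last vowel = /a/, a back vowel → -uzu → *ulauzu*.
The last vowel of *e* is /e/, which is a front vowel, so the suffix is -eb, giving *eeb*.

ulauzu, eeb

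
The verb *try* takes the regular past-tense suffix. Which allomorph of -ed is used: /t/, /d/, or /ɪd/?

/d/

The stem *try* ends in a voiced sound other than /d/.
The -ed suffix is realized as /ɪd/ after /t, d/; as /t/ after other voiceless consonants; and as /d/ after other voiced sounds.
So -ed on *try* is pronounced /d/.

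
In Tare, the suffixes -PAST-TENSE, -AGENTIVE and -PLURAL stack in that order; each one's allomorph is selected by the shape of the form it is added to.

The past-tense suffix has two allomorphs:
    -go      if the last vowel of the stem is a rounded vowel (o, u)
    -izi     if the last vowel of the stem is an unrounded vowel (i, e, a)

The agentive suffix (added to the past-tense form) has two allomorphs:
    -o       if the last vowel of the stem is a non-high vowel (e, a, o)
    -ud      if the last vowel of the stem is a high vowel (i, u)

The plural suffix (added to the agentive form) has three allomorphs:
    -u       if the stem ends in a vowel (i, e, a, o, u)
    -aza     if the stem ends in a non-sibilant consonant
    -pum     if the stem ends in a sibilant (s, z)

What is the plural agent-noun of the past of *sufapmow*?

*sufapmow* — last vowel /o/ (a rounded vowel) → -go → *sufapmowgo*.
The past-tense form *sufapmowgo* — last vowel /o/ (a non-high vowel) → -o → *sufapmowgoo*.
The final sound of the agentive form *sufapmowgoo* is /o/, which is a vowel, so the plural suffix is -u, giving *sufapmowgoou*.

sufapmowgoou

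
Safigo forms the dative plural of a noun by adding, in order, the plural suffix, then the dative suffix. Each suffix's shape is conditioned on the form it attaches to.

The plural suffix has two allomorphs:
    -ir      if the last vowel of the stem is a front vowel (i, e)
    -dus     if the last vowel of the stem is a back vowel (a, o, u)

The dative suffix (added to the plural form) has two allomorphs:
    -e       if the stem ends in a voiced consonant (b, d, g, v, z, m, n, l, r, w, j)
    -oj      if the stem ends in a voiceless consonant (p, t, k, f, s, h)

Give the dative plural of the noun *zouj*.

zoujdusoj

Since the last vowel of *zouj* is /u/ (a back vowel), it takes -dus, giving *zoujdus*.
The final consonant of the plural form *zoujdus* is /s/, which is voiceless, so the dative suffix is -oj, giving *zoujdusoj*.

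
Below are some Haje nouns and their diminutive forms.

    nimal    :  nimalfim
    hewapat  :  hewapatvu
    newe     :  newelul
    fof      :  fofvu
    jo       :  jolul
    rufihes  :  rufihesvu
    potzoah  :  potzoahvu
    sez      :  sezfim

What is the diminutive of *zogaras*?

zogarasvu

The pattern is voicing of the final sound: -vu when the stem ends in a voiceless consonant (*hewapat*, *fof*, *rufihes*, *potzoah*); -fim when the stem ends in a voiced consonant (*nimal*, *sez*); -lul when the stem ends in a vowel (*newe*, *jo*).
*zogaras*: final sound = /s/, a voiceless consonant → -vu → *zogarasvu*.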